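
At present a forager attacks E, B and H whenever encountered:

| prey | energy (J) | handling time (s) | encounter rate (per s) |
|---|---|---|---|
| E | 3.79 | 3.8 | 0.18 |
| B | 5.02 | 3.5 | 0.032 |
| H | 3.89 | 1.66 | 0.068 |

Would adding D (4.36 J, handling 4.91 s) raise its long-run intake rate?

Yes

Intake rate on the current diet: R = (0.18×3.79 + 0.032×5.02 + 0.068×3.89) / (1 + 0.18×3.8 + 0.032×3.5 + 0.068×1.66) = 1.107/1.909 = 0.5801 J/s.
Profitability of D: 4.36/4.91 = 0.888 J/s.
Since 0.888 > R, including D increases the long-run rate.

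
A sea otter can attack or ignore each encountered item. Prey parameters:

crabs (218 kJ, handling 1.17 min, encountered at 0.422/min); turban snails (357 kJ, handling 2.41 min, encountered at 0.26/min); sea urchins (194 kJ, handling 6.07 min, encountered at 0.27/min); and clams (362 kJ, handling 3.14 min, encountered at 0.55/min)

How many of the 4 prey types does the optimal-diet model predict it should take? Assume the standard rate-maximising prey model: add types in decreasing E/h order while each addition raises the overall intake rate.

Rank by E/h (kJ/min): crabs 186, turban snails 148, clams 115, sea urchins 32. Include each in turn until the next type's E/h falls below the running intake rate.
Rate on top 1: 61.59. turban snails: 148 > 61.59 → include.
Rate on top 2: 87.16. clams: 115 > 87.16 → include.
Rate on top 3: 99.79. sea urchins: 32 < 99.79 → exclude; stop.
Optimal diet: crabs, turban snails, clams — 3 of 4 types.

3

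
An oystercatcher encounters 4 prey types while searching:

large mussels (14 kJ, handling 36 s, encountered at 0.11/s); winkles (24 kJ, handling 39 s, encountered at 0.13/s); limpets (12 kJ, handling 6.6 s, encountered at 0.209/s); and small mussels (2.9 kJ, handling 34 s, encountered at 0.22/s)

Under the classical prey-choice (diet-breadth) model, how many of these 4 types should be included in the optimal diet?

Profitabilities (E/h, kJ/s): limpets 1.82, winkles 0.615, large mussels 0.389, small mussels 0.0853. Add prey in this order while the next type's profitability exceeds the intake rate on those already taken.
Rate on top 1: 1.054. winkles: 0.615 < 1.054 → exclude; stop.
Optimal diet: limpets — 1 of 4 types.

1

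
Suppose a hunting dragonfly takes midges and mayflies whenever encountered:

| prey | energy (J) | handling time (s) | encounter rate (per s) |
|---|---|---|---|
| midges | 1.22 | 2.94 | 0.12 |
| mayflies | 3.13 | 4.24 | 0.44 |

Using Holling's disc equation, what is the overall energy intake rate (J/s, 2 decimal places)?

R = Σλ_iE_i / (1 + Σλ_ih_i)
Numerator: 0.12×1.22 + 0.44×3.13 = 1.524
Denominator: 1 + 0.12×2.94 + 0.44×4.24 = 3.218
R = 1.524/3.218 = 0.4734 J/s

0.47 J/s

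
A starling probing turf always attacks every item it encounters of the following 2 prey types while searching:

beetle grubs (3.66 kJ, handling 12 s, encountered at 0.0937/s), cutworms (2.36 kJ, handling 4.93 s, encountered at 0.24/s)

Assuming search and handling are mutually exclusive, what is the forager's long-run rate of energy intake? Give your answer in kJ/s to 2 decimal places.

0.27 kJ/s

R = Σλ_iE_i / (1 + Σλ_ih_i)
Numerator: 0.0937×3.66 + 0.24×2.36 = 0.9093
Denominator: 1 + 0.0937×12 + 0.24×4.93 = 3.308
R = 0.9093/3.308 = 0.2749 kJ/s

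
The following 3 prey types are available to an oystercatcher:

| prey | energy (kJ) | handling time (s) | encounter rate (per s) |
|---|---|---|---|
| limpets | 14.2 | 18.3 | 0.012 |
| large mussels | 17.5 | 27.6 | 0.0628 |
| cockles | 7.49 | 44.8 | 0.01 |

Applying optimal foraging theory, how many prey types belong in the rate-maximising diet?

2

Rank by E/h (kJ/s): limpets 0.776, large mussels 0.634, cockles 0.167. Include each in turn until the next type's E/h falls below the running intake rate.
Rate on top 1: 0.1397. large mussels: 0.634 > 0.1397 → include.
Rate on top 2: 0.4299. cockles: 0.167 < 0.4299 → exclude; stop.
Optimal diet: limpets, large mussels — 2 of 3 types.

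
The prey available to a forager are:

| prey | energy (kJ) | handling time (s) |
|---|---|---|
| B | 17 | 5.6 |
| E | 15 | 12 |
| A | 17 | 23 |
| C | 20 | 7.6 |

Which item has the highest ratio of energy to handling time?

B

Profitability E/h (kJ/s): B = 17/5.6 = 3.04, E = 15/12 = 1.25, A = 17/23 = 0.739, C = 20/7.6 = 2.63.
Ranked: B > C > E > A.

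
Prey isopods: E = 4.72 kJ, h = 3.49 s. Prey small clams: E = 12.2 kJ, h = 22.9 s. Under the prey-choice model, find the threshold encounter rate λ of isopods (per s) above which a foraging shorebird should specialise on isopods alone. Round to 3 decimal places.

0.186 per s

The zero-one rule: include small clams iff E₂/h₂ > λE₁/(1+λh₁). Equality gives the switch point.
λE₁h₂ = E₂ + λE₂h₁ ⇒ λ = E₂/(E₁h₂ − E₂h₁) = 12.2/(108.1 − 42.58) = 0.1862 per s.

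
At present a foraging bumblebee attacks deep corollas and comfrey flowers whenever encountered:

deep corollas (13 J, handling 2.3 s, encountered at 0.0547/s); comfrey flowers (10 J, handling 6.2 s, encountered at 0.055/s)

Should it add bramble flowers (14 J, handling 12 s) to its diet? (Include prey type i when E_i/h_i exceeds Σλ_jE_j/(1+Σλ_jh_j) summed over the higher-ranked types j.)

Current rate: (0.0547×13 + 0.055×10)/(1 + 0.0547×2.3 + 0.055×6.2) = 0.8598 J/s.
Profitability of bramble flowers: 14/12 = 1.167 J/s.
Since 1.167 > R, including bramble flowers increases the long-run rate.

Yes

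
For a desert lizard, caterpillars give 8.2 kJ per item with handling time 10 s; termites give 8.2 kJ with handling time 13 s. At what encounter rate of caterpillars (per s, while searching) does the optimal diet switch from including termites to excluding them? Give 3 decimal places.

0.333 per s

The zero-one rule: include termites iff E₂/h₂ > λE₁/(1+λh₁). Equality gives the switch point.
λE₁h₂ = E₂ + λE₂h₁ ⇒ λ = E₂/(E₁h₂ − E₂h₁) = 8.2/(106.6 − 82) = 0.3333 per s.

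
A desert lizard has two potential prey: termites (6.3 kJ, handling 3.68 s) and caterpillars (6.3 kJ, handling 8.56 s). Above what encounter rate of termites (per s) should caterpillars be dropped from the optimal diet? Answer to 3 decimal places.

Drop caterpillars once their profitability E₂/h₂ falls below the rate achievable on termites alone: E₂/h₂ = λE₁/(1 + λh₁).
Solve for λ: λE₁h₂ = E₂(1 + λh₁) → λ(E₁h₂ − E₂h₁) = E₂ → λ = E₂/(E₁h₂ − E₂h₁).
λ = 6.3/(6.3×8.56 − 6.3×3.68) = 6.3/30.74 = 0.2049 per s.

0.205 per s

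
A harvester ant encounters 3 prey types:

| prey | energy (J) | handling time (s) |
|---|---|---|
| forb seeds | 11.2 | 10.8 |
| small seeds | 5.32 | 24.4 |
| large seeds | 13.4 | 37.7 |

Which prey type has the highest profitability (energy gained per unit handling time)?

forb seeds

Profitability E/h (J/s): forb seeds = 11.2/10.8 = 1.04, small seeds = 5.32/24.4 = 0.218, large seeds = 13.4/37.7 = 0.355.
Ranked: forb seeds > large seeds > small seeds.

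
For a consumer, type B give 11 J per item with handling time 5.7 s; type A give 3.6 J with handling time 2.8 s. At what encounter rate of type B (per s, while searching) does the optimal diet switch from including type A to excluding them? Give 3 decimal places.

0.350 per s

The zero-one rule: include type A iff E₂/h₂ > λE₁/(1+λh₁). Equality gives the switch point.
λE₁h₂ = E₂ + λE₂h₁ ⇒ λ = E₂/(E₁h₂ − E₂h₁) = 3.6/(30.8 − 20.52) = 0.3502 per s.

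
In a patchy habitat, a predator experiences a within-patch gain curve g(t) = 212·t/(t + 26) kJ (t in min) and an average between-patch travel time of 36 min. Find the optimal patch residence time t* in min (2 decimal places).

Optimal t* satisfies g'(t*) = g(t*)/(T + t*).
g'(t) = 212·26/(t + 26)². Setting 212·26/(t+26)² = 212t/[(t+26)(36+t)] gives 26(36+t) = t(t+26), so t² = 26×36 = 936.
t* = √936 = 30.59 min.

30.59 min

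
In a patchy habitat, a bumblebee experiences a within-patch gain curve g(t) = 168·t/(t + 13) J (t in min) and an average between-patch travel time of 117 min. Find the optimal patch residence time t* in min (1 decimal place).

Maximise g(t)/(T+t): set derivative to zero → g'(t)(T+t) = g(t).
g'(t) = 168·13/(t + 13)². Setting 168·13/(t+13)² = 168t/[(t+13)(117+t)] gives 13(117+t) = t(t+13), so t² = 13×117 = 1521.
t* = √1521 = 39 min.

39.0 min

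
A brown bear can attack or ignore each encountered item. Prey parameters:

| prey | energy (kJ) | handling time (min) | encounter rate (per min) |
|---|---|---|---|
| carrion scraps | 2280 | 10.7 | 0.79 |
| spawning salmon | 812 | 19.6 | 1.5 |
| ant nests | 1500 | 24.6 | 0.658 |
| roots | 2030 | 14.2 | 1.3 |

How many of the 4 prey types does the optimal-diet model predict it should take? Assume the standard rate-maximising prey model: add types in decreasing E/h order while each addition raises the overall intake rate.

Profitabilities (E/h, kJ/min): carrion scraps 213, roots 143, ant nests 61, spawning salmon 41.4. Add prey in this order while the next type's profitability exceeds the intake rate on those already taken.
Rate on top 1: 190.5. roots: 143 < 190.5 → exclude; stop.
Optimal diet: carrion scraps — 1 of 4 types.

1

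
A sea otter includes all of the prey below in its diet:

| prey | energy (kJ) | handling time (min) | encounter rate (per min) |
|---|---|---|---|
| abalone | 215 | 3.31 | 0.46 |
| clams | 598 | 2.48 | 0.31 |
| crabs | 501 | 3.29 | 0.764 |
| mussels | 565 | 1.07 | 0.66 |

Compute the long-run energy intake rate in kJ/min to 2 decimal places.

Energy encountered per unit search time: 0.46×215 + 0.31×598 + 0.764×501 + 0.66×565 = 1040 kJ/min.
Handling time per unit search time: 0.46×3.31 + 0.31×2.48 + 0.764×3.29 + 0.66×1.07 = 5.511.
Rate = 1040/(1 + 5.511) = 159.7 kJ/min.

159.72 kJ/min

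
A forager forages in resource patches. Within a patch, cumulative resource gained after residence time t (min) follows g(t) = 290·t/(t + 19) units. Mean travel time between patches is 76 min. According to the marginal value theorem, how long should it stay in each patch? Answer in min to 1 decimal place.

Maximise g(t)/(T+t): set derivative to zero → g'(t)(T+t) = g(t).
g'(t) = 290·19/(t + 19)². Setting 290·19/(t+19)² = 290t/[(t+19)(76+t)] gives 19(76+t) = t(t+19), so t² = 19×76 = 1444.
t* = √1444 = 38 min.

38.0 min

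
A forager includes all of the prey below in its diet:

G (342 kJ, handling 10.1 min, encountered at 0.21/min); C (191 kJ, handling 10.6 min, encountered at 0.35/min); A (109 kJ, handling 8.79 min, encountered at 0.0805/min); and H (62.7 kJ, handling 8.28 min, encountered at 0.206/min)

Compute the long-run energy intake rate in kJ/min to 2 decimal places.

Energy encountered per unit search time: 0.21×342 + 0.35×191 + 0.0805×109 + 0.206×62.7 = 160.4 kJ/min.
Handling time per unit search time: 0.21×10.1 + 0.35×10.6 + 0.0805×8.79 + 0.206×8.28 = 8.244.
Rate = 160.4/(1 + 8.244) = 17.35 kJ/min.

17.35 kJ/min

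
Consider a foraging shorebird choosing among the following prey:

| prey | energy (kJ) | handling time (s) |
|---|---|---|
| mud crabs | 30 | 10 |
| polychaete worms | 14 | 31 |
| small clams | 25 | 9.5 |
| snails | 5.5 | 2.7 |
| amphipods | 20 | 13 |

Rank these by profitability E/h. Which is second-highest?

small clams

In descending order of E/h:
mud crabs: 30/10 = 3 kJ/s
small clams: 25/9.5 = 2.63 kJ/s
snails: 5.5/2.7 = 2.04 kJ/s
amphipods: 20/13 = 1.54 kJ/s
polychaete worms: 14/31 = 0.452 kJ/s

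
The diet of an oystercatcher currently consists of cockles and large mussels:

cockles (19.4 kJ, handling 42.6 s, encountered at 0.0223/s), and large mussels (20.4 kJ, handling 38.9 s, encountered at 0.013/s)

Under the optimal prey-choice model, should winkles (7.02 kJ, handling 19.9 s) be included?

Current rate: (0.0223×19.4 + 0.013×20.4)/(1 + 0.0223×42.6 + 0.013×38.9) = 0.2842 kJ/s.
winkles: E/h = 7.02/19.9 = 0.3528 kJ/s.
0.3528 > 0.2842, so adding winkles raises the average — include it.

Yes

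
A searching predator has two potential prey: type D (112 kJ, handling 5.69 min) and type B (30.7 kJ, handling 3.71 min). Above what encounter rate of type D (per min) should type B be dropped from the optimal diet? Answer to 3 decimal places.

0.127 per min

The zero-one rule: include type B iff E₂/h₂ > λE₁/(1+λh₁). Equality gives the switch point.
λE₁h₂ = E₂ + λE₂h₁ ⇒ λ = E₂/(E₁h₂ − E₂h₁) = 30.7/(415.5 − 174.7) = 0.1275 per min.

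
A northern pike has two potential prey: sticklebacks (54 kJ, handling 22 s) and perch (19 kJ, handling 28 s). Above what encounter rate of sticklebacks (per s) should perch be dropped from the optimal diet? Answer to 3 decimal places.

0.017 per s

The zero-one rule: include perch iff E₂/h₂ > λE₁/(1+λh₁). Equality gives the switch point.
λE₁h₂ = E₂ + λE₂h₁ ⇒ λ = E₂/(E₁h₂ − E₂h₁) = 19/(1512 − 418) = 0.01737 per s.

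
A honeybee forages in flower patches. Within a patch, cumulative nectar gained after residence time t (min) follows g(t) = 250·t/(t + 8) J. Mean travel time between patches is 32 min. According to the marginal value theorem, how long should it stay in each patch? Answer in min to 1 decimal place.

16.0 min

By the marginal value theorem, leave when the instantaneous gain rate g'(t) equals the habitat-wide average g(t)/(T + t).
g'(t) = 250·8/(t + 8)². Setting 250·8/(t+8)² = 250t/[(t+8)(32+t)] gives 8(32+t) = t(t+8), so t² = 8×32 = 256.
t* = √256 = 16 min.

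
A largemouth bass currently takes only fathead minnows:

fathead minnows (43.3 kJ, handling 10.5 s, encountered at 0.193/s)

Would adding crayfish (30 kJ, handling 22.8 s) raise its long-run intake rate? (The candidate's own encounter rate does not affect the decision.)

No

On fathead minnows alone, R = ΣλE/(1+Σλh) = 8.357/3.026 = 2.761 kJ/s.
Profitability of crayfish: 30/22.8 = 1.316 kJ/s.
Since 1.316 < R, time spent handling crayfish is better spent searching.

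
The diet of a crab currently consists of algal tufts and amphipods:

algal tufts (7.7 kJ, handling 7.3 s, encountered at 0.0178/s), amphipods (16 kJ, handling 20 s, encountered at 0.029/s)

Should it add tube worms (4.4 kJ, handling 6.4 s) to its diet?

Intake rate on the current diet: R = (0.0178×7.7 + 0.029×16) / (1 + 0.0178×7.3 + 0.029×20) = 0.6011/1.71 = 0.3515 kJ/s.
Profitability of tube worms: 4.4/6.4 = 0.6875 kJ/s.
0.6875 > 0.3515, so adding tube worms raises the average — include it.

Yes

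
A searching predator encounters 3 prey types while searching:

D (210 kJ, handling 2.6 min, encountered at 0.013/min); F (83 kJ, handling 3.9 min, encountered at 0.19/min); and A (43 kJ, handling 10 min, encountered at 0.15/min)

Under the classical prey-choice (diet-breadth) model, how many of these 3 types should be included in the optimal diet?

E/h in descending order: D 80.8, F 21.3, A 4.3 kJ/min. The optimal diet is the largest prefix of this list for which every included type satisfies E_i/h_i > R on the types above it.
Rate on top 1: 2.641. F: 21.3 > 2.641 → include.
Rate on top 2: 10.42. A: 4.3 < 10.42 → exclude; stop.
Optimal diet: D, F — 2 of 3 types.

2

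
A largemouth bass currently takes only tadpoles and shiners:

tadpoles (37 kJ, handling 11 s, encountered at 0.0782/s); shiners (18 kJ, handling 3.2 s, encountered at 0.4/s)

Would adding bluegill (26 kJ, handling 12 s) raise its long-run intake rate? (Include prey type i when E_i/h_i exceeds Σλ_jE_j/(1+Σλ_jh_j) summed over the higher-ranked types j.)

Intake rate on the current diet: R = (0.0782×37 + 0.4×18) / (1 + 0.0782×11 + 0.4×3.2) = 10.09/3.14 = 3.214 kJ/s.
Profitability of bluegill: 26/12 = 2.167 kJ/s.
Since 2.167 < R, time spent handling bluegill is better spent searching.

No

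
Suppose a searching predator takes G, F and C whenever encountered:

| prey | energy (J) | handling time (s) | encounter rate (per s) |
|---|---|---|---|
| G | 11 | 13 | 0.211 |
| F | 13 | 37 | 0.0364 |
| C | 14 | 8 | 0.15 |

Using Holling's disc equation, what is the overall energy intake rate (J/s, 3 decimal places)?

0.778 J/s

R = Σλ_iE_i / (1 + Σλ_ih_i)
Numerator: 0.211×11 + 0.0364×13 + 0.15×14 = 4.894
Denominator: 1 + 0.211×13 + 0.0364×37 + 0.15×8 = 6.29
R = 4.894/6.29 = 0.7781 J/s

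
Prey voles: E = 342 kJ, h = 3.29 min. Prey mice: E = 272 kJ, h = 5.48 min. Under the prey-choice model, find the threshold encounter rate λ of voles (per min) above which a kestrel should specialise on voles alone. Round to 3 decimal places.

0.278 per min

The zero-one rule: include mice iff E₂/h₂ > λE₁/(1+λh₁). Equality gives the switch point.
λE₁h₂ = E₂ + λE₂h₁ ⇒ λ = E₂/(E₁h₂ − E₂h₁) = 272/(1874 − 894.9) = 0.2778 per min.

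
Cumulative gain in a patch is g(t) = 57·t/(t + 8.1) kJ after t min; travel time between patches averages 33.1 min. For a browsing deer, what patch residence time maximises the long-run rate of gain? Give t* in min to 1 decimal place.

By the marginal value theorem, leave when the instantaneous gain rate g'(t) equals the habitat-wide average g(t)/(T + t).
g'(t) = 57·8.1/(t + 8.1)². Setting 57·8.1/(t+8.1)² = 57t/[(t+8.1)(33.1+t)] gives 8.1(33.1+t) = t(t+8.1), so t² = 8.1×33.1 = 268.1.
t* = √268.1 = 16.37 min.

16.4 min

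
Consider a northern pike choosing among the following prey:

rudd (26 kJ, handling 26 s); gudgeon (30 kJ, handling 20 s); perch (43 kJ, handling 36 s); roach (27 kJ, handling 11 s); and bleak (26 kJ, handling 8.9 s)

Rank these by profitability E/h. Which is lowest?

Profitability E/h (kJ/s): rudd = 26/26 = 1, gudgeon = 30/20 = 1.5, perch = 43/36 = 1.19, roach = 27/11 = 2.45, bleak = 26/8.9 = 2.92.
Ranked: bleak > roach > gudgeon > perch > rudd.

rudd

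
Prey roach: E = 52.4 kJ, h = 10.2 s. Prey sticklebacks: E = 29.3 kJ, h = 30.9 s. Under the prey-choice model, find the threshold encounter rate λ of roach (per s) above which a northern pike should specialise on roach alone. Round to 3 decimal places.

0.022 per s

At the threshold, the rate on roach alone equals the profitability of sticklebacks: λ·52.4/(1 + λ·10.2) = 29.3/30.9 = 0.9482.
Rearranging, λ(52.4 − 0.9482×10.2) = 0.9482, so λ = 0.9482/42.73 = 0.02219 per s.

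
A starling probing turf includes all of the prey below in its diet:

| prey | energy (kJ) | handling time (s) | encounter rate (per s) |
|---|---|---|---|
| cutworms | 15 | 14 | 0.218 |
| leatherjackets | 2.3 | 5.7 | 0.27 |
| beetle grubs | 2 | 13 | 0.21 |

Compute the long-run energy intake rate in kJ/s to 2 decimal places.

0.52 kJ/s

Energy encountered per unit search time: 0.218×15 + 0.27×2.3 + 0.21×2 = 4.311 kJ/s.
Handling time per unit search time: 0.218×14 + 0.27×5.7 + 0.21×13 = 7.321.
Rate = 4.311/(1 + 7.321) = 0.5181 kJ/s.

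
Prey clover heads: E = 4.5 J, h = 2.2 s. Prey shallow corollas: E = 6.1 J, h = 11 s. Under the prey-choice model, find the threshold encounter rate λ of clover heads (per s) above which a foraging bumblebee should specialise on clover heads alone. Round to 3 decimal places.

0.169 per s

Drop shallow corollas once their profitability E₂/h₂ falls below the rate achievable on clover heads alone: E₂/h₂ = λE₁/(1 + λh₁).
Solve for λ: λE₁h₂ = E₂(1 + λh₁) → λ(E₁h₂ − E₂h₁) = E₂ → λ = E₂/(E₁h₂ − E₂h₁).
λ = 6.1/(4.5×11 − 6.1×2.2) = 6.1/36.08 = 0.1691 per s.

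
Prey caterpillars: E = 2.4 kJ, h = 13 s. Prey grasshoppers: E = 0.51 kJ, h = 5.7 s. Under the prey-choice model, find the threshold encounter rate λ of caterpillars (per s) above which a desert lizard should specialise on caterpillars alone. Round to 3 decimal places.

Drop grasshoppers once their profitability E₂/h₂ falls below the rate achievable on caterpillars alone: E₂/h₂ = λE₁/(1 + λh₁).
Solve for λ: λE₁h₂ = E₂(1 + λh₁) → λ(E₁h₂ − E₂h₁) = E₂ → λ = E₂/(E₁h₂ − E₂h₁).
λ = 0.51/(2.4×5.7 − 0.51×13) = 0.51/7.05 = 0.07234 per s.

0.072 per s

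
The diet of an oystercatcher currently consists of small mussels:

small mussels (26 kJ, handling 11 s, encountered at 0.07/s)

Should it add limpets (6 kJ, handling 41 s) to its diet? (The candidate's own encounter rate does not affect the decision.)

No

On small mussels alone, R = ΣλE/(1+Σλh) = 1.82/1.77 = 1.028 kJ/s.
Profitability of limpets: 6/41 = 0.1463 kJ/s.
0.1463 < 1.028, so adding limpets would lower the average — exclude it.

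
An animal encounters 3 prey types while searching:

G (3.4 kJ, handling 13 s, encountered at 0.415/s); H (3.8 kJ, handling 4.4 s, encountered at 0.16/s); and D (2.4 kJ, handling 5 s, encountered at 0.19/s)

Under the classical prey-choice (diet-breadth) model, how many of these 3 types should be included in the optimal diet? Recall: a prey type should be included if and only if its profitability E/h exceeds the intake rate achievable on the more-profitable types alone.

Rank by E/h (kJ/s): H 0.864, D 0.48, G 0.262. Include each in turn until the next type's E/h falls below the running intake rate.
Rate on top 1: 0.3568. D: 0.48 > 0.3568 → include.
Rate on top 2: 0.4009. G: 0.262 < 0.4009 → exclude; stop.
Optimal diet: H, D — 2 of 3 types.

2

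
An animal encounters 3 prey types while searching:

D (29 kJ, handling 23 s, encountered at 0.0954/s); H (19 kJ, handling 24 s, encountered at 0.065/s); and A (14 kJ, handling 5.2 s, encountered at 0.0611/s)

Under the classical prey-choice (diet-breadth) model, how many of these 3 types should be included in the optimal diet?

Rank by E/h (kJ/s): A 2.69, D 1.26, H 0.792. Include each in turn until the next type's E/h falls below the running intake rate.
Rate on top 1: 0.6492. D: 1.26 > 0.6492 → include.
Rate on top 2: 1.031. H: 0.792 < 1.031 → exclude; stop.
Optimal diet: A, D — 2 of 3 types.

2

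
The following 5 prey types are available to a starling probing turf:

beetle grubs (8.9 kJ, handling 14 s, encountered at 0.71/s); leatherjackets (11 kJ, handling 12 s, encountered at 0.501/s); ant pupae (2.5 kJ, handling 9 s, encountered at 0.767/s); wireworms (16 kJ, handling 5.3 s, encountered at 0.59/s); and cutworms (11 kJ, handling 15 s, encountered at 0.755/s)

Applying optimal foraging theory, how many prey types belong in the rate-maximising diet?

Profitabilities (E/h, kJ/s): wireworms 3.02, leatherjackets 0.917, cutworms 0.733, beetle grubs 0.636, ant pupae 0.278. Add prey in this order while the next type's profitability exceeds the intake rate on those already taken.
Rate on top 1: 2.287. leatherjackets: 0.917 < 2.287 → exclude; stop.
Optimal diet: wireworms — 1 of 5 types.

1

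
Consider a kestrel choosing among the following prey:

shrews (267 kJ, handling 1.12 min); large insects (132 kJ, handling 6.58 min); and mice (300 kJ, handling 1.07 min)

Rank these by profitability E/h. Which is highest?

mice

In descending order of E/h:
mice: 300/1.07 = 280 kJ/min
shrews: 267/1.12 = 238 kJ/min
large insects: 132/6.58 = 20.1 kJ/min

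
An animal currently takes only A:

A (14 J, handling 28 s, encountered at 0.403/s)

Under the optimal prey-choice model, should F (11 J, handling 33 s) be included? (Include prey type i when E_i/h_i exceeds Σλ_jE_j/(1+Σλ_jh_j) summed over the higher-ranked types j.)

No

Current rate: (0.403×14)/(1 + 0.403×28) = 0.4593 J/s.
Profitability of F: 11/33 = 0.3333 J/s.
Since 0.3333 < R, time spent handling F is better spent searching.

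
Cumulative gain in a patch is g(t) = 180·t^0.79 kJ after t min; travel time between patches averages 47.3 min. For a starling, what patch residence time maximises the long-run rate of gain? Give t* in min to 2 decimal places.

Optimal t* satisfies g'(t*) = g(t*)/(T + t*).
g'(t) = 0.79·180·t^-0.21. Setting 0.79·180·t^-0.21 = 180·t^0.79/(47.3+t) gives 0.79(47.3+t) = t, so 0.21·t = 0.79×47.3.
t* = 0.79×47.3/0.21 = 177.9 min.

177.94 min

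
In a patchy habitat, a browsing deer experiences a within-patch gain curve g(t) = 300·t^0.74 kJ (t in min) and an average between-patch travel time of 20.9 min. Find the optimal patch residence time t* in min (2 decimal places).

Optimal t* satisfies g'(t*) = g(t*)/(T + t*).
g'(t) = 0.74·300·t^-0.26. Setting 0.74·300·t^-0.26 = 300·t^0.74/(20.9+t) gives 0.74(20.9+t) = t, so 0.26·t = 0.74×20.9.
t* = 0.74×20.9/0.26 = 59.48 min.

59.48 min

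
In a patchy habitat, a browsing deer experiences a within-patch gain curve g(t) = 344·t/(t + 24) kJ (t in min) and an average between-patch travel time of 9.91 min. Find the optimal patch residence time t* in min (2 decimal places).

15.42 min

Maximise g(t)/(T+t): set derivative to zero → g'(t)(T+t) = g(t).
g'(t) = 344·24/(t + 24)². Setting 344·24/(t+24)² = 344t/[(t+24)(9.91+t)] gives 24(9.91+t) = t(t+24), so t² = 24×9.91 = 237.8.
t* = √237.8 = 15.42 min.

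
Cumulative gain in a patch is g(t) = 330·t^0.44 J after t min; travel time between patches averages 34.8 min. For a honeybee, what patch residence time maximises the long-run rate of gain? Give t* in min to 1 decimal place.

Optimal t* satisfies g'(t*) = g(t*)/(T + t*).
g'(t) = 0.44·330·t^-0.56. Setting 0.44·330·t^-0.56 = 330·t^0.44/(34.8+t) gives 0.44(34.8+t) = t, so 0.56·t = 0.44×34.8.
t* = 0.44×34.8/0.56 = 27.34 min.

27.3 min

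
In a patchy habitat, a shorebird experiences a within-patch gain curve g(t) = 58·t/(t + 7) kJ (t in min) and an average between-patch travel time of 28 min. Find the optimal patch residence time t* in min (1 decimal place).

Optimal t* satisfies g'(t*) = g(t*)/(T + t*).
g'(t) = 58·7/(t + 7)². Setting 58·7/(t+7)² = 58t/[(t+7)(28+t)] gives 7(28+t) = t(t+7), so t² = 7×28 = 196.
t* = √196 = 14 min.

14.0 min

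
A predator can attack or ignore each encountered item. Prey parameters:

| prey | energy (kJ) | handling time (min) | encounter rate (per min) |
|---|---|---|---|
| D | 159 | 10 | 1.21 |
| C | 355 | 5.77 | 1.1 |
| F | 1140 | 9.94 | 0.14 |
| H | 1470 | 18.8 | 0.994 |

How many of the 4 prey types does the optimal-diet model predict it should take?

E/h in descending order: F 115, H 78.2, C 61.5, D 15.9 kJ/min. The optimal diet is the largest prefix of this list for which every included type satisfies E_i/h_i > R on the types above it.
Rate on top 1: 66.73. H: 78.2 > 66.73 → include.
Rate on top 2: 76.89. C: 61.5 < 76.89 → exclude; stop.
Optimal diet: F, H — 2 of 4 types.

2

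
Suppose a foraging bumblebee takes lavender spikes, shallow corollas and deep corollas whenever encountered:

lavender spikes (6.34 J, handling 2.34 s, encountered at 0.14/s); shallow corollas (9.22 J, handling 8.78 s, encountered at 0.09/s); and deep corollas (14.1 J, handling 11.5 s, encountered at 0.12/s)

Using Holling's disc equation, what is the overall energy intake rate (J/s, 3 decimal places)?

0.975 J/s

Energy encountered per unit search time: 0.14×6.34 + 0.09×9.22 + 0.12×14.1 = 3.409 J/s.
Handling time per unit search time: 0.14×2.34 + 0.09×8.78 + 0.12×11.5 = 2.498.
Rate = 3.409/(1 + 2.498) = 0.9747 J/s.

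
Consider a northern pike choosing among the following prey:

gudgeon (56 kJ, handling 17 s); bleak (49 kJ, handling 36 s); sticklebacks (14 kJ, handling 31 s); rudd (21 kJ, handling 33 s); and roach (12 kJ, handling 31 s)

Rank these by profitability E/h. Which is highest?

gudgeon

In descending order of E/h:
gudgeon: 56/17 = 3.29 kJ/s
bleak: 49/36 = 1.36 kJ/s
rudd: 21/33 = 0.636 kJ/s
sticklebacks: 14/31 = 0.452 kJ/s
roach: 12/31 = 0.387 kJ/s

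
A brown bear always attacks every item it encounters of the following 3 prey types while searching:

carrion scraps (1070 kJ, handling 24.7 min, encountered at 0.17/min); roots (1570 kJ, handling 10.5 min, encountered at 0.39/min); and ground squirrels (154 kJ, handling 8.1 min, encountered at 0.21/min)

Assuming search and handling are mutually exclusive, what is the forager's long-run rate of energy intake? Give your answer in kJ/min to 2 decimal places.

R = (0.17×1070 + 0.39×1570 + 0.21×154) / (1 + 0.17×24.7 + 0.39×10.5 + 0.21×8.1) = 826.5/10.99 = 75.17 kJ/min.

75.17 kJ/min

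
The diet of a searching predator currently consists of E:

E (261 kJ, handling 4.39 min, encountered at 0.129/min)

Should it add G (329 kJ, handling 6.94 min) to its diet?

Yes

Current rate: (0.129×261)/(1 + 0.129×4.39) = 21.5 kJ/min.
G: E/h = 329/6.94 = 47.41 kJ/min.
Since 47.41 > R, including G increases the long-run rate.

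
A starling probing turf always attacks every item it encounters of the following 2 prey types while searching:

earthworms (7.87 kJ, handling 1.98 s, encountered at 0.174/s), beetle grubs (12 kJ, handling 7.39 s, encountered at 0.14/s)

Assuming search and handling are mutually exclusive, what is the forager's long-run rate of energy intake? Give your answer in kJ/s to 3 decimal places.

Energy encountered per unit search time: 0.174×7.87 + 0.14×12 = 3.049 kJ/s.
Handling time per unit search time: 0.174×1.98 + 0.14×7.39 = 1.379.
Rate = 3.049/(1 + 1.379) = 1.282 kJ/s.

1.282 kJ/s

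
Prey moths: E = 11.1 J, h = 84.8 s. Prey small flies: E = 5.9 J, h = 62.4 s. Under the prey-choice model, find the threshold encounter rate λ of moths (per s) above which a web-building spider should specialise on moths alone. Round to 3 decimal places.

Drop small flies once their profitability E₂/h₂ falls below the rate achievable on moths alone: E₂/h₂ = λE₁/(1 + λh₁).
Solve for λ: λE₁h₂ = E₂(1 + λh₁) → λ(E₁h₂ − E₂h₁) = E₂ → λ = E₂/(E₁h₂ − E₂h₁).
λ = 5.9/(11.1×62.4 − 5.9×84.8) = 5.9/192.3 = 0.03068 per s.

0.031 per s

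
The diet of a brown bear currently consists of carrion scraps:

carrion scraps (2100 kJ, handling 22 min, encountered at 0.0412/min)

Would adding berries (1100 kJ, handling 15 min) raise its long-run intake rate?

On carrion scraps alone, R = ΣλE/(1+Σλh) = 86.52/1.906 = 45.38 kJ/min.
berries: E/h = 1100/15 = 73.33 kJ/min.
Since 73.33 > R, including berries increases the long-run rate.

Yes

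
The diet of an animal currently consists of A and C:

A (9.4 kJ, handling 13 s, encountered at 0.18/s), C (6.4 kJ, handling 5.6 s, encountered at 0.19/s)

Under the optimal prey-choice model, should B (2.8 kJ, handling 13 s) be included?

On A and C alone, R = ΣλE/(1+Σλh) = 2.908/4.404 = 0.6603 kJ/s.
B: E/h = 2.8/13 = 0.2154 kJ/s.
Since 0.2154 < R, time spent handling B is better spent searching.

No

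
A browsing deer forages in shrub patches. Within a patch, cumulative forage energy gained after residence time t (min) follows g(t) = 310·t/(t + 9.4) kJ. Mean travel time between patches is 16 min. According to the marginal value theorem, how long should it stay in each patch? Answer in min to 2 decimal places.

12.26 min

By the marginal value theorem, leave when the instantaneous gain rate g'(t) equals the habitat-wide average g(t)/(T + t).
g'(t) = 310·9.4/(t + 9.4)². Setting 310·9.4/(t+9.4)² = 310t/[(t+9.4)(16+t)] gives 9.4(16+t) = t(t+9.4), so t² = 9.4×16 = 150.4.
t* = √150.4 = 12.26 min.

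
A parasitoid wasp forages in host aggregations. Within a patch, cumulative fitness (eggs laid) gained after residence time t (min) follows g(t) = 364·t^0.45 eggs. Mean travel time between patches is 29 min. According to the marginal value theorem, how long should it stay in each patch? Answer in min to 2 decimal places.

23.73 min

Optimal t* satisfies g'(t*) = g(t*)/(T + t*).
g'(t) = 0.45·364·t^-0.55. Setting 0.45·364·t^-0.55 = 364·t^0.45/(29+t) gives 0.45(29+t) = t, so 0.55·t = 0.45×29.
t* = 0.45×29/0.55 = 23.73 min.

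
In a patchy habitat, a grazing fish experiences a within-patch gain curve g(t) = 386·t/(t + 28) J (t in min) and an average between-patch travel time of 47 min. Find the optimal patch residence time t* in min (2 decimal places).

Maximise g(t)/(T+t): set derivative to zero → g'(t)(T+t) = g(t).
g'(t) = 386·28/(t + 28)². Setting 386·28/(t+28)² = 386t/[(t+28)(47+t)] gives 28(47+t) = t(t+28), so t² = 28×47 = 1316.
t* = √1316 = 36.28 min.

36.28 min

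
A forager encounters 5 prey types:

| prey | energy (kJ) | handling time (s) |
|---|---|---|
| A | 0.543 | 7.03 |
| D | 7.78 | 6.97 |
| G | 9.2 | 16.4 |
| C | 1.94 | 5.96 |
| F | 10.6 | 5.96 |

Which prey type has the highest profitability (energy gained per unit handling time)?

F

In descending order of E/h:
F: 10.6/5.96 = 1.78 kJ/s
D: 7.78/6.97 = 1.12 kJ/s
G: 9.2/16.4 = 0.561 kJ/s
C: 1.94/5.96 = 0.326 kJ/s
A: 0.543/7.03 = 0.0772 kJ/s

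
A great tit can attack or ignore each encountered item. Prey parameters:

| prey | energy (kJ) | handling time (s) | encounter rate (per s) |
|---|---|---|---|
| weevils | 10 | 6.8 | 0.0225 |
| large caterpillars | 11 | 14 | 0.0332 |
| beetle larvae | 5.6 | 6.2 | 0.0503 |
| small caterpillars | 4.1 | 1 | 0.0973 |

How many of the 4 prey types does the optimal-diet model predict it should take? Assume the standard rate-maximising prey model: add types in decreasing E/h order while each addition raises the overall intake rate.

4

Profitabilities (E/h, kJ/s): small caterpillars 4.1, weevils 1.47, beetle larvae 0.903, large caterpillars 0.786. Add prey in this order while the next type's profitability exceeds the intake rate on those already taken.
Rate on top 1: 0.3636. weevils: 1.47 > 0.3636 → include.
Rate on top 2: 0.499. beetle larvae: 0.903 > 0.499 → include.
Rate on top 3: 0.5797. large caterpillars: 0.786 > 0.5797 → include.
Optimal diet: small caterpillars, weevils, beetle larvae, large caterpillars — 4 of 4 types.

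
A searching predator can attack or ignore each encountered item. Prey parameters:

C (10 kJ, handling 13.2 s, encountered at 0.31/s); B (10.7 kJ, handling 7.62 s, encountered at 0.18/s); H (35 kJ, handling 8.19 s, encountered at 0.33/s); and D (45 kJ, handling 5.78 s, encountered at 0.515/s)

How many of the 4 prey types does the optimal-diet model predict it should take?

1

Profitabilities (E/h, kJ/s): D 7.79, H 4.27, B 1.4, C 0.758. Add prey in this order while the next type's profitability exceeds the intake rate on those already taken.
Rate on top 1: 5.828. H: 4.27 < 5.828 → exclude; stop.
Optimal diet: D — 1 of 4 types.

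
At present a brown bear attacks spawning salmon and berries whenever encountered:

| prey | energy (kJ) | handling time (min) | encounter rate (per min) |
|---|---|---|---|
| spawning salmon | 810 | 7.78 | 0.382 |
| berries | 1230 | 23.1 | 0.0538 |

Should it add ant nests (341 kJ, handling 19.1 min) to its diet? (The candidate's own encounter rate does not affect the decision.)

Current rate: (0.382×810 + 0.0538×1230)/(1 + 0.382×7.78 + 0.0538×23.1) = 72.03 kJ/min.
ant nests: E/h = 341/19.1 = 17.85 kJ/min.
17.85 < 72.03, so adding ant nests would lower the average — exclude it.

No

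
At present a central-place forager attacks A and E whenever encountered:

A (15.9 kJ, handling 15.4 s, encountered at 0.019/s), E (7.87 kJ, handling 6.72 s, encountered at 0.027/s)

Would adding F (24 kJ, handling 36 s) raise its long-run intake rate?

Yes

Current rate: (0.019×15.9 + 0.027×7.87)/(1 + 0.019×15.4 + 0.027×6.72) = 0.3491 kJ/s.
Profitability of F: 24/36 = 0.6667 kJ/s.
0.6667 > 0.3491, so adding F raises the average — include it.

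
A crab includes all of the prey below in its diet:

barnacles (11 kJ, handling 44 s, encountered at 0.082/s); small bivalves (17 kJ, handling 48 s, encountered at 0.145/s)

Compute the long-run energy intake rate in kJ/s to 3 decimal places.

0.291 kJ/s

Energy encountered per unit search time: 0.082×11 + 0.145×17 = 3.367 kJ/s.
Handling time per unit search time: 0.082×44 + 0.145×48 = 10.57.
Rate = 3.367/(1 + 10.57) = 0.2911 kJ/s.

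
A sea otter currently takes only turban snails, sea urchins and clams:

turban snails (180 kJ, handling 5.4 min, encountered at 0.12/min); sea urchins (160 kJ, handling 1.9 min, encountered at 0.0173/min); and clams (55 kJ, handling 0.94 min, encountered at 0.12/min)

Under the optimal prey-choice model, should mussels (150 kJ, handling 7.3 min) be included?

Yes

Current rate: (0.12×180 + 0.0173×160 + 0.12×55)/(1 + 0.12×5.4 + 0.0173×1.9 + 0.12×0.94) = 17.27 kJ/min.
mussels: E/h = 150/7.3 = 20.55 kJ/min.
20.55 > 17.27, so adding mussels raises the average — include it.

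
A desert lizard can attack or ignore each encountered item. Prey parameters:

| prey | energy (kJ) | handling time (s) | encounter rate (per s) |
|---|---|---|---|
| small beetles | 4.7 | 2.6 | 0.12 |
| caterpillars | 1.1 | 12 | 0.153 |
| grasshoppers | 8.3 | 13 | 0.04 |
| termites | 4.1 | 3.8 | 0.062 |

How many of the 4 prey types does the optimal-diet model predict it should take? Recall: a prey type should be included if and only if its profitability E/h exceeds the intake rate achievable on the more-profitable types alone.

Profitabilities (E/h, kJ/s): small beetles 1.81, termites 1.08, grasshoppers 0.638, caterpillars 0.0917. Add prey in this order while the next type's profitability exceeds the intake rate on those already taken.
Rate on top 1: 0.4299. termites: 1.08 > 0.4299 → include.
Rate on top 2: 0.5287. grasshoppers: 0.638 > 0.5287 → include.
Rate on top 3: 0.5563. caterpillars: 0.0917 < 0.5563 → exclude; stop.
Optimal diet: small beetles, termites, grasshoppers — 3 of 4 types.

3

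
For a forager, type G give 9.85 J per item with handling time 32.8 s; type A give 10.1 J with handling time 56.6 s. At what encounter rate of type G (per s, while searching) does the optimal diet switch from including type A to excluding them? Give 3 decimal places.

Drop type A once their profitability E₂/h₂ falls below the rate achievable on type G alone: E₂/h₂ = λE₁/(1 + λh₁).
Solve for λ: λE₁h₂ = E₂(1 + λh₁) → λ(E₁h₂ − E₂h₁) = E₂ → λ = E₂/(E₁h₂ − E₂h₁).
λ = 10.1/(9.85×56.6 − 10.1×32.8) = 10.1/226.2 = 0.04464 per s.

0.045 per s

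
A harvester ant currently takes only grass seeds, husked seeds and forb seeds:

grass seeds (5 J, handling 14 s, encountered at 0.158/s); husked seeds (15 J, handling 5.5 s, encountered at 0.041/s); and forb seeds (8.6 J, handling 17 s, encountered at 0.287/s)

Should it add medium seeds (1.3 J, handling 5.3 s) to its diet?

No

On grass seeds, husked seeds and forb seeds alone, R = ΣλE/(1+Σλh) = 3.873/8.316 = 0.4657 J/s.
Profitability of medium seeds: 1.3/5.3 = 0.2453 J/s.
0.2453 < 0.4657, so adding medium seeds would lower the average — exclude it.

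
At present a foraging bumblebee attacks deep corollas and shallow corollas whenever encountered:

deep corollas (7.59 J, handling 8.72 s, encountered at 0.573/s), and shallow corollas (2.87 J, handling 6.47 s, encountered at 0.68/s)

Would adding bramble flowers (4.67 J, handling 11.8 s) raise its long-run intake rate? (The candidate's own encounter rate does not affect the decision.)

Intake rate on the current diet: R = (0.573×7.59 + 0.68×2.87) / (1 + 0.573×8.72 + 0.68×6.47) = 6.301/10.4 = 0.6061 J/s.
bramble flowers: E/h = 4.67/11.8 = 0.3958 J/s.
0.3958 < 0.6061, so adding bramble flowers would lower the average — exclude it.

No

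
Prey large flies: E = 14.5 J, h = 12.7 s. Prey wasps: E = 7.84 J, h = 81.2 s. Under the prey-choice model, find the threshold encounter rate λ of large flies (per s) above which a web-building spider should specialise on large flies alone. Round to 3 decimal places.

0.007 per s

At the threshold, the rate on large flies alone equals the profitability of wasps: λ·14.5/(1 + λ·12.7) = 7.84/81.2 = 0.09655.
Rearranging, λ(14.5 − 0.09655×12.7) = 0.09655, so λ = 0.09655/13.27 = 0.007274 per s.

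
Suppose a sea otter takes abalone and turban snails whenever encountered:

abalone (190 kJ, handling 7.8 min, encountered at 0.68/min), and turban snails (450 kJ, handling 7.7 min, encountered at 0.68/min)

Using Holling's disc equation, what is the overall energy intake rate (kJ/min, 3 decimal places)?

37.712 kJ/min

R = (0.68×190 + 0.68×450) / (1 + 0.68×7.8 + 0.68×7.7) = 435.2/11.54 = 37.71 kJ/min.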